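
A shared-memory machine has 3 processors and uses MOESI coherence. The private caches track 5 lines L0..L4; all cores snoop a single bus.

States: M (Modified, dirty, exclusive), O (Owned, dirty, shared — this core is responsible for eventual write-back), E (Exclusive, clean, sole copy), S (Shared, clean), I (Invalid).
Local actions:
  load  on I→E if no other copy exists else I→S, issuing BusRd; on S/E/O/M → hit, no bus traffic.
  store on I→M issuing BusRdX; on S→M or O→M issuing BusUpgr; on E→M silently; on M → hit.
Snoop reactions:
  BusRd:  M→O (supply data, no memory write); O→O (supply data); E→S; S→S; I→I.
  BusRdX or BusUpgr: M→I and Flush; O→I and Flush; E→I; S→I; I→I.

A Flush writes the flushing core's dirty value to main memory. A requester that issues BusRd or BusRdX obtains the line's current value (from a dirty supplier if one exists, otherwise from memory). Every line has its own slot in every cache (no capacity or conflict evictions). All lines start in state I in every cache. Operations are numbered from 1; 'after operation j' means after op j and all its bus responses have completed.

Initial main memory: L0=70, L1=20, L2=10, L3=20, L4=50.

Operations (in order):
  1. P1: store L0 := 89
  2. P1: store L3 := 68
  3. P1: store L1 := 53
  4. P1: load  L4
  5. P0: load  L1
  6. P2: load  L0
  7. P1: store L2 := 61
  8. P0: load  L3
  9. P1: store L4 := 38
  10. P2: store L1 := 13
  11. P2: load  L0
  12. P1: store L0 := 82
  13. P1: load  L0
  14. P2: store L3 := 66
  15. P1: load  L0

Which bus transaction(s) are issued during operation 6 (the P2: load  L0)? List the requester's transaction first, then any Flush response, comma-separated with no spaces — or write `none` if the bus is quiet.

  op1 P1: store L0 := 89 → I/M/I on L0; bus BusRdX; mem=70
  op2 P1: store L3 := 68 → I/M/I on L3; bus BusRdX; mem=20
  op3 P1: store L1 := 53 → I/M/I on L1; bus BusRdX; mem=20
  op4 P1: load  L4 → I/E/I on L4; bus BusRd; mem=50
  op5 P0: load  L1 → S/O/I on L1; bus BusRd; mem=20
  op6 P2: load  L0 → I/O/S on L0; bus BusRd; mem=70
  op7 P1: store L2 := 61 → I/M/I on L2; bus BusRdX; mem=10
  op8 P0: load  L3 → S/O/I on L3; bus BusRd; mem=20
  op9 P1: store L4 := 38 → I/M/I on L4; bus (none); mem=50
  op10 P2: store L1 := 13 → I/I/M on L1; bus BusRdX Flush; mem=53
  op11 P2: load  L0 → I/O/S on L0; bus (none); mem=70
  op12 P1: store L0 := 82 → I/M/I on L0; bus BusUpgr; mem=70
  op13 P1: load  L0 → I/M/I on L0; bus (none); mem=70
  op14 P2: store L3 := 66 → I/I/M on L3; bus BusRdX Flush; mem=68
  op15 P1: load  L0 → I/M/I on L0; bus (none); mem=70

bus = BusRd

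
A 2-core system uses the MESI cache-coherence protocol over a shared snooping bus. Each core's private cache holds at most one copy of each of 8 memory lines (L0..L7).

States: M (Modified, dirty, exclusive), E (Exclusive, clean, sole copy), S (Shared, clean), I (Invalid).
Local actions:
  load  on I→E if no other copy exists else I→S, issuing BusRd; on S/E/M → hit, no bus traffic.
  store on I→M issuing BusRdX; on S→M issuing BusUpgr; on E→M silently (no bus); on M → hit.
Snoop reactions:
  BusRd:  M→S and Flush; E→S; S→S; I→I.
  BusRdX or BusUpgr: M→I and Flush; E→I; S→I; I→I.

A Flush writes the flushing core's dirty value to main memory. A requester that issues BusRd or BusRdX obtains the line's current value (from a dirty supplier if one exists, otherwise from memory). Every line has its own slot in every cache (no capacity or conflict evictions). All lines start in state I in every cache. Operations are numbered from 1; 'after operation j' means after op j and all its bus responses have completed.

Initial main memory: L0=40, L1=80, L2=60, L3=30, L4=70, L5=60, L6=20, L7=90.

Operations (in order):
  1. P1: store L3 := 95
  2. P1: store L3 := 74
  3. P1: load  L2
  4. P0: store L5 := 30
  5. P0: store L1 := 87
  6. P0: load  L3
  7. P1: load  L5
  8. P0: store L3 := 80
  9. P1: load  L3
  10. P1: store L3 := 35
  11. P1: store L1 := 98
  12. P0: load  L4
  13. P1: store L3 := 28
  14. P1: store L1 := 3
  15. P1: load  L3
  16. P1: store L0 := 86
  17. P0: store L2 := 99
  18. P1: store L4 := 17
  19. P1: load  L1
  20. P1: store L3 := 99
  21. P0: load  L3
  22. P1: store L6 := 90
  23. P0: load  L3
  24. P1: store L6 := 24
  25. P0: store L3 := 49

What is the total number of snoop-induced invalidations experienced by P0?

invalidations = 3

[1] P1: store L3 := 95 | P0:I, P1:M(95) | bus: BusRdX
[2] P1: store L3 := 74 | P0:I, P1:M(74) | bus: none
[3] P1: load  L2 | P0:I, P1:E(60) | bus: BusRd
[4] P0: store L5 := 30 | P0:M(30), P1:I | bus: BusRdX
[5] P0: store L1 := 87 | P0:M(87), P1:I | bus: BusRdX
[6] P0: load  L3 | P0:S(74), P1:S(74) | bus: BusRd,Flush
[7] P1: load  L5 | P0:S(30), P1:S(30) | bus: BusRd,Flush
[8] P0: store L3 := 80 | P0:M(80), P1:I | bus: BusUpgr
[9] P1: load  L3 | P0:S(80), P1:S(80) | bus: BusRd,Flush
[10] P1: store L3 := 35 | P0:I, P1:M(35) | bus: BusUpgr
[11] P1: store L1 := 98 | P0:I, P1:M(98) | bus: BusRdX,Flush
[12] P0: load  L4 | P0:E(70), P1:I | bus: BusRd
[13] P1: store L3 := 28 | P0:I, P1:M(28) | bus: none
[14] P1: store L1 := 3 | P0:I, P1:M(3) | bus: none
[15] P1: load  L3 | P0:I, P1:M(28) | bus: none
[16] P1: store L0 := 86 | P0:I, P1:M(86) | bus: BusRdX
[17] P0: store L2 := 99 | P0:M(99), P1:I | bus: BusRdX
[18] P1: store L4 := 17 | P0:I, P1:M(17) | bus: BusRdX
[19] P1: load  L1 | P0:I, P1:M(3) | bus: none
[20] P1: store L3 := 99 | P0:I, P1:M(99) | bus: none
[21] P0: load  L3 | P0:S(99), P1:S(99) | bus: BusRd,Flush
[22] P1: store L6 := 90 | P0:I, P1:M(90) | bus: BusRdX
[23] P0: load  L3 | P0:S(99), P1:S(99) | bus: none
[24] P1: store L6 := 24 | P0:I, P1:M(24) | bus: none
[25] P0: store L3 := 49 | P0:M(49), P1:I | bus: BusUpgr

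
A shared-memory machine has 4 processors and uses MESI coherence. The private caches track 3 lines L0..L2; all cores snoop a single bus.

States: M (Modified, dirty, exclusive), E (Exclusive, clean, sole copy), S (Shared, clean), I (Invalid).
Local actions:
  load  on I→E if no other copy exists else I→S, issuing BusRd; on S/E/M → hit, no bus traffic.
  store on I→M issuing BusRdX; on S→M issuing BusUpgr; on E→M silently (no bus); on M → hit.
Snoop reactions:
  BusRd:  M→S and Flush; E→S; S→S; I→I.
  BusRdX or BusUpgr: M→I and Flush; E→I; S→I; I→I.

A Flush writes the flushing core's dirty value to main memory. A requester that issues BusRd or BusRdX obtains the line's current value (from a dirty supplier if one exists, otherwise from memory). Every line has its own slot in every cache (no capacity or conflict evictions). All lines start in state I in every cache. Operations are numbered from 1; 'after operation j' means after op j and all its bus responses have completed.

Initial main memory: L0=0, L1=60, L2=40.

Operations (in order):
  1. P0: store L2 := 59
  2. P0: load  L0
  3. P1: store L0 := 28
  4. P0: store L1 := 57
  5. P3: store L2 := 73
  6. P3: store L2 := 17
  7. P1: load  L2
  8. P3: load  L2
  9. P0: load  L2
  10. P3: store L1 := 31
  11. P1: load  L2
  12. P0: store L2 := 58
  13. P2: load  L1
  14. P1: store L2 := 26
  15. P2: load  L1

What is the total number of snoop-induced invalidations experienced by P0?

step 1: P0: store L2 := 59  ⟶  MIII  (L2)  txn=BusRdX  M[L2]=40
step 2: P0: load  L0  ⟶  EIII  (L0)  txn=BusRd  M[L0]=0
step 3: P1: store L0 := 28  ⟶  IMII  (L0)  txn=BusRdX  M[L0]=0
step 4: P0: store L1 := 57  ⟶  MIII  (L1)  txn=BusRdX  M[L1]=60
step 5: P3: store L2 := 73  ⟶  IIIM  (L2)  txn=BusRdX+Flush  M[L2]=59
step 6: P3: store L2 := 17  ⟶  IIIM  (L2)  txn=∅  M[L2]=59
step 7: P1: load  L2  ⟶  ISIS  (L2)  txn=BusRd+Flush  M[L2]=17
step 8: P3: load  L2  ⟶  ISIS  (L2)  txn=∅  M[L2]=17
step 9: P0: load  L2  ⟶  SSIS  (L2)  txn=BusRd  M[L2]=17
step 10: P3: store L1 := 31  ⟶  IIIM  (L1)  txn=BusRdX+Flush  M[L1]=57
step 11: P1: load  L2  ⟶  SSIS  (L2)  txn=∅  M[L2]=17
step 12: P0: store L2 := 58  ⟶  MIII  (L2)  txn=BusUpgr  M[L2]=17
step 13: P2: load  L1  ⟶  IISS  (L1)  txn=BusRd+Flush  M[L1]=31
step 14: P1: store L2 := 26  ⟶  IMII  (L2)  txn=BusRdX+Flush  M[L2]=58
step 15: P2: load  L1  ⟶  IISS  (L1)  txn=∅  M[L1]=31

invalidations = 4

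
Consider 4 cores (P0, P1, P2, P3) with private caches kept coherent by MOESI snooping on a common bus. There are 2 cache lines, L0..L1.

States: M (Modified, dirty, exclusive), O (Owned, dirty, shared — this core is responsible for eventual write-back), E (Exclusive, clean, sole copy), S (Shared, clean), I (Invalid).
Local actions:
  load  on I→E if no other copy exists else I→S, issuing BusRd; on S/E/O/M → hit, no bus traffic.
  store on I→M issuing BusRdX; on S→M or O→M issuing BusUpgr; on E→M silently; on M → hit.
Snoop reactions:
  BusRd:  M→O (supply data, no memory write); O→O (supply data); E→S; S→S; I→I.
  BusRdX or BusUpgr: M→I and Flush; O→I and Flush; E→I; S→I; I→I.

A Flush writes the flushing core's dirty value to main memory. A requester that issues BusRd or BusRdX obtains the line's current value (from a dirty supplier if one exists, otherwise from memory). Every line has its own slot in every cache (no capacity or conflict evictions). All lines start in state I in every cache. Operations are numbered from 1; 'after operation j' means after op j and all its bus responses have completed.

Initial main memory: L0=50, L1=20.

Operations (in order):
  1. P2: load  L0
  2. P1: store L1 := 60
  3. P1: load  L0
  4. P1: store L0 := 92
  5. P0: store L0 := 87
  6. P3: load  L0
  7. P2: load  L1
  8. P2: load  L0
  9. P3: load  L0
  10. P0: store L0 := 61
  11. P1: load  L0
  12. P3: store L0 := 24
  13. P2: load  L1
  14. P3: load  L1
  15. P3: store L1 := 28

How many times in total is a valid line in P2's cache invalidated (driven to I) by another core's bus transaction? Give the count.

  op1 P2: load  L0 → I/I/E/I on L0; bus BusRd; mem=50
  op2 P1: store L1 := 60 → I/M/I/I on L1; bus BusRdX; mem=20
  op3 P1: load  L0 → I/S/S/I on L0; bus BusRd; mem=50
  op4 P1: store L0 := 92 → I/M/I/I on L0; bus BusUpgr; mem=50
  op5 P0: store L0 := 87 → M/I/I/I on L0; bus BusRdX Flush; mem=92
  op6 P3: load  L0 → O/I/I/S on L0; bus BusRd; mem=92
  op7 P2: load  L1 → I/O/S/I on L1; bus BusRd; mem=20
  op8 P2: load  L0 → O/I/S/S on L0; bus BusRd; mem=92
  op9 P3: load  L0 → O/I/S/S on L0; bus (none); mem=92
  op10 P0: store L0 := 61 → M/I/I/I on L0; bus BusUpgr; mem=92
  op11 P1: load  L0 → O/S/I/I on L0; bus BusRd; mem=92
  op12 P3: store L0 := 24 → I/I/I/M on L0; bus BusRdX Flush; mem=61
  op13 P2: load  L1 → I/O/S/I on L1; bus (none); mem=20
  op14 P3: load  L1 → I/O/S/S on L1; bus BusRd; mem=20
  op15 P3: store L1 := 28 → I/I/I/M on L1; bus BusUpgr Flush; mem=60

invalidations = 3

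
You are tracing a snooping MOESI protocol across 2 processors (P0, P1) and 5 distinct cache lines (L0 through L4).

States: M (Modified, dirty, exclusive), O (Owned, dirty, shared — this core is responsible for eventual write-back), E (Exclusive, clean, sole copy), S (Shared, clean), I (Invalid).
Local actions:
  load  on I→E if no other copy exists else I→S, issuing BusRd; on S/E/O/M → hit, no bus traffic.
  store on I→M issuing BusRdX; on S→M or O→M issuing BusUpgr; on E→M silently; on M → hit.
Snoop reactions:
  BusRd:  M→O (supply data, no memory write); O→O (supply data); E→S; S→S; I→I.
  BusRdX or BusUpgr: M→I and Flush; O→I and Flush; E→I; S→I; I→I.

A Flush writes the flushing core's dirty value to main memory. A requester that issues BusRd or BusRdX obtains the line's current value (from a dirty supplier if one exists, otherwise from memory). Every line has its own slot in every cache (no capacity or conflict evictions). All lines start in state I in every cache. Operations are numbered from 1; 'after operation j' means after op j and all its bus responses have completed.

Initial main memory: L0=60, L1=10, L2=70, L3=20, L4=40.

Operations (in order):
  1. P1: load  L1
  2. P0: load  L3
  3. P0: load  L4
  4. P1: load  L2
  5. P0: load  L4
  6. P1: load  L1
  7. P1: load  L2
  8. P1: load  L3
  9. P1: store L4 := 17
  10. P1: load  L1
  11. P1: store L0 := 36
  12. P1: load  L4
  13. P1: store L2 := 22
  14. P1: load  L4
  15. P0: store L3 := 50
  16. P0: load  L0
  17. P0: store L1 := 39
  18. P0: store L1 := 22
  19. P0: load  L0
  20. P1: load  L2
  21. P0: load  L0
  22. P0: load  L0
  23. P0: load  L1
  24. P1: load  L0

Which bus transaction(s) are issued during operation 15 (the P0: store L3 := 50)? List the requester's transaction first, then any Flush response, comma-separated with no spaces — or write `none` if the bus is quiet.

bus = BusUpgr

  op1 P1: load  L1 → I/E on L1; bus BusRd; mem=10
  op2 P0: load  L3 → E/I on L3; bus BusRd; mem=20
  op3 P0: load  L4 → E/I on L4; bus BusRd; mem=40
  op4 P1: load  L2 → I/E on L2; bus BusRd; mem=70
  op5 P0: load  L4 → E/I on L4; bus (none); mem=40
  op6 P1: load  L1 → I/E on L1; bus (none); mem=10
  op7 P1: load  L2 → I/E on L2; bus (none); mem=70
  op8 P1: load  L3 → S/S on L3; bus BusRd; mem=20
  op9 P1: store L4 := 17 → I/M on L4; bus BusRdX; mem=40
  op10 P1: load  L1 → I/E on L1; bus (none); mem=10
  op11 P1: store L0 := 36 → I/M on L0; bus BusRdX; mem=60
  op12 P1: load  L4 → I/M on L4; bus (none); mem=40
  op13 P1: store L2 := 22 → I/M on L2; bus (none); mem=70
  op14 P1: load  L4 → I/M on L4; bus (none); mem=40
  op15 P0: store L3 := 50 → M/I on L3; bus BusUpgr; mem=20
  op16 P0: load  L0 → S/O on L0; bus BusRd; mem=60
  op17 P0: store L1 := 39 → M/I on L1; bus BusRdX; mem=10
  op18 P0: store L1 := 22 → M/I on L1; bus (none); mem=10
  op19 P0: load  L0 → S/O on L0; bus (none); mem=60
  op20 P1: load  L2 → I/M on L2; bus (none); mem=70
  op21 P0: load  L0 → S/O on L0; bus (none); mem=60
  op22 P0: load  L0 → S/O on L0; bus (none); mem=60
  op23 P0: load  L1 → M/I on L1; bus (none); mem=10
  op24 P1: load  L0 → S/O on L0; bus (none); mem=60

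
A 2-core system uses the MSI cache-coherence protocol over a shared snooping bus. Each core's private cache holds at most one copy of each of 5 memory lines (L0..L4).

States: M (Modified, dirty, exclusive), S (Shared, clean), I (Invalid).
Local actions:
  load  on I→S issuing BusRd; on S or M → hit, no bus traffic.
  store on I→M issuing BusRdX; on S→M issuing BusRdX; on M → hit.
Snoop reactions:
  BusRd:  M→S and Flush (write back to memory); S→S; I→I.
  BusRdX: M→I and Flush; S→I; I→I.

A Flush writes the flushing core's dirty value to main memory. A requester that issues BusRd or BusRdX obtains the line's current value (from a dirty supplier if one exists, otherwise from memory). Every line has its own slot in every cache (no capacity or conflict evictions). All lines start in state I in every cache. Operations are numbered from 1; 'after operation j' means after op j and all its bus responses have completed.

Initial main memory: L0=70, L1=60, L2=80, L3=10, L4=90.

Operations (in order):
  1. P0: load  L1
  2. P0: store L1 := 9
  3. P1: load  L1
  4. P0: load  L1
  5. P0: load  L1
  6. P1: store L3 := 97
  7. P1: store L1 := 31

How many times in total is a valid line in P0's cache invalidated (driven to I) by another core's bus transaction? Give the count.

step 1: P0: load  L1  ⟶  SI  (L1)  txn=BusRd  M[L1]=60
step 2: P0: store L1 := 9  ⟶  MI  (L1)  txn=BusRdX  M[L1]=60
step 3: P1: load  L1  ⟶  SS  (L1)  txn=BusRd+Flush  M[L1]=9
step 4: P0: load  L1  ⟶  SS  (L1)  txn=∅  M[L1]=9
step 5: P0: load  L1  ⟶  SS  (L1)  txn=∅  M[L1]=9
step 6: P1: store L3 := 97  ⟶  IM  (L3)  txn=BusRdX  M[L3]=10
step 7: P1: store L1 := 31  ⟶  IM  (L1)  txn=BusRdX  M[L1]=9

invalidations = 1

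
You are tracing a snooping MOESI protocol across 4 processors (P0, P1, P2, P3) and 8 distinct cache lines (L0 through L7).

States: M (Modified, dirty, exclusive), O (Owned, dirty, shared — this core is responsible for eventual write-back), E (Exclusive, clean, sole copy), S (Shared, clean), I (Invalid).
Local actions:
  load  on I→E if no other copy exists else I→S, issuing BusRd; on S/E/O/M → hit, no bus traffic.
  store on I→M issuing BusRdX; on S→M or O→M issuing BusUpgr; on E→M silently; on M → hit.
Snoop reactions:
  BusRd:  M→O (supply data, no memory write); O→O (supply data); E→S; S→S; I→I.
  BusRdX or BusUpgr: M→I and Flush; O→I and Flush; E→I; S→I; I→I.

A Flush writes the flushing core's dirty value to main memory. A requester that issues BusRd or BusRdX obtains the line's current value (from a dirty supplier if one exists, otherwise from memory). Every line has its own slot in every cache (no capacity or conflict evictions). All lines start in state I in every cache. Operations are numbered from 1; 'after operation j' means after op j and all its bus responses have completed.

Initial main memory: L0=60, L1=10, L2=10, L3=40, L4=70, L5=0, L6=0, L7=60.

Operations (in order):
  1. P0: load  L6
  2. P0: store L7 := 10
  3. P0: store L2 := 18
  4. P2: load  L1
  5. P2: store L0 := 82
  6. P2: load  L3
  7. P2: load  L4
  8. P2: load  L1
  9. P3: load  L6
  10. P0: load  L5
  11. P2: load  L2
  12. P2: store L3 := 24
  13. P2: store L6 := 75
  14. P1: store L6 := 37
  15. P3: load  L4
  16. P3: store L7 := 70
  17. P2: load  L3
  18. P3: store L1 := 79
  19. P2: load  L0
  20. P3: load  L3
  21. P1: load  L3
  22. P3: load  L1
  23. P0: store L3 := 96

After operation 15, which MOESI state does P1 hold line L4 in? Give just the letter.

[1] P0: load  L6 | P0:E(0), P1:I, P2:I, P3:I | bus: BusRd
[2] P0: store L7 := 10 | P0:M(10), P1:I, P2:I, P3:I | bus: BusRdX
[3] P0: store L2 := 18 | P0:M(18), P1:I, P2:I, P3:I | bus: BusRdX
[4] P2: load  L1 | P0:I, P1:I, P2:E(10), P3:I | bus: BusRd
[5] P2: store L0 := 82 | P0:I, P1:I, P2:M(82), P3:I | bus: BusRdX
[6] P2: load  L3 | P0:I, P1:I, P2:E(40), P3:I | bus: BusRd
[7] P2: load  L4 | P0:I, P1:I, P2:E(70), P3:I | bus: BusRd
[8] P2: load  L1 | P0:I, P1:I, P2:E(10), P3:I | bus: none
[9] P3: load  L6 | P0:S(0), P1:I, P2:I, P3:S(0) | bus: BusRd
[10] P0: load  L5 | P0:E(0), P1:I, P2:I, P3:I | bus: BusRd
[11] P2: load  L2 | P0:O(18), P1:I, P2:S(18), P3:I | bus: BusRd
[12] P2: store L3 := 24 | P0:I, P1:I, P2:M(24), P3:I | bus: none
[13] P2: store L6 := 75 | P0:I, P1:I, P2:M(75), P3:I | bus: BusRdX
[14] P1: store L6 := 37 | P0:I, P1:M(37), P2:I, P3:I | bus: BusRdX,Flush
[15] P3: load  L4 | P0:I, P1:I, P2:S(70), P3:S(70) | bus: BusRd
[16] P3: store L7 := 70 | P0:I, P1:I, P2:I, P3:M(70) | bus: BusRdX,Flush
[17] P2: load  L3 | P0:I, P1:I, P2:M(24), P3:I | bus: none
[18] P3: store L1 := 79 | P0:I, P1:I, P2:I, P3:M(79) | bus: BusRdX
[19] P2: load  L0 | P0:I, P1:I, P2:M(82), P3:I | bus: none
[20] P3: load  L3 | P0:I, P1:I, P2:O(24), P3:S(24) | bus: BusRd
[21] P1: load  L3 | P0:I, P1:S(24), P2:O(24), P3:S(24) | bus: BusRd
[22] P3: load  L1 | P0:I, P1:I, P2:I, P3:M(79) | bus: none
[23] P0: store L3 := 96 | P0:M(96), P1:I, P2:I, P3:I | bus: BusRdX,Flush

state = I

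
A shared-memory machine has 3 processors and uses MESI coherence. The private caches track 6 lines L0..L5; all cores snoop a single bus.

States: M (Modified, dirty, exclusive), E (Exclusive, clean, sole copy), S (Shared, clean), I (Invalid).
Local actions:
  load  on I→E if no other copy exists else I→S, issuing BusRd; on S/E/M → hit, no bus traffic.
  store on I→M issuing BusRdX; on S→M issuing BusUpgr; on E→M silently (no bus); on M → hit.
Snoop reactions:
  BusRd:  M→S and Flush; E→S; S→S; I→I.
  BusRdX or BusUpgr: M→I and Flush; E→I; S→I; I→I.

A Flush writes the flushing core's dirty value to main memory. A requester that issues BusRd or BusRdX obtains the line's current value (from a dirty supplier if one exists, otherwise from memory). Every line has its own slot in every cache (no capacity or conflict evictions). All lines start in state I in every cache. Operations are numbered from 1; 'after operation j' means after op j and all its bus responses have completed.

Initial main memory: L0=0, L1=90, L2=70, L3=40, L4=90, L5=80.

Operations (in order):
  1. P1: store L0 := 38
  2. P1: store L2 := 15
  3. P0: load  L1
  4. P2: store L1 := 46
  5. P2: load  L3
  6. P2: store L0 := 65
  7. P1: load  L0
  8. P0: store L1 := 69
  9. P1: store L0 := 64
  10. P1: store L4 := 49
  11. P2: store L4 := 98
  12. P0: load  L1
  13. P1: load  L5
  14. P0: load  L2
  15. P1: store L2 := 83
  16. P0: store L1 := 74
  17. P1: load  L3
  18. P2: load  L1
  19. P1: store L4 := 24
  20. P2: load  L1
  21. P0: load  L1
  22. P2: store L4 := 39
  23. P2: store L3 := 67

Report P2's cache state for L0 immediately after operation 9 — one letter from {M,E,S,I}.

state = I

[1] P1: store L0 := 38 | P0:I, P1:M(38), P2:I | bus: BusRdX
[2] P1: store L2 := 15 | P0:I, P1:M(15), P2:I | bus: BusRdX
[3] P0: load  L1 | P0:E(90), P1:I, P2:I | bus: BusRd
[4] P2: store L1 := 46 | P0:I, P1:I, P2:M(46) | bus: BusRdX
[5] P2: load  L3 | P0:I, P1:I, P2:E(40) | bus: BusRd
[6] P2: store L0 := 65 | P0:I, P1:I, P2:M(65) | bus: BusRdX,Flush
[7] P1: load  L0 | P0:I, P1:S(65), P2:S(65) | bus: BusRd,Flush
[8] P0: store L1 := 69 | P0:M(69), P1:I, P2:I | bus: BusRdX,Flush
[9] P1: store L0 := 64 | P0:I, P1:M(64), P2:I | bus: BusUpgr
[10] P1: store L4 := 49 | P0:I, P1:M(49), P2:I | bus: BusRdX
[11] P2: store L4 := 98 | P0:I, P1:I, P2:M(98) | bus: BusRdX,Flush
[12] P0: load  L1 | P0:M(69), P1:I, P2:I | bus: none
[13] P1: load  L5 | P0:I, P1:E(80), P2:I | bus: BusRd
[14] P0: load  L2 | P0:S(15), P1:S(15), P2:I | bus: BusRd,Flush
[15] P1: store L2 := 83 | P0:I, P1:M(83), P2:I | bus: BusUpgr
[16] P0: store L1 := 74 | P0:M(74), P1:I, P2:I | bus: none
[17] P1: load  L3 | P0:I, P1:S(40), P2:S(40) | bus: BusRd
[18] P2: load  L1 | P0:S(74), P1:I, P2:S(74) | bus: BusRd,Flush
[19] P1: store L4 := 24 | P0:I, P1:M(24), P2:I | bus: BusRdX,Flush
[20] P2: load  L1 | P0:S(74), P1:I, P2:S(74) | bus: none
[21] P0: load  L1 | P0:S(74), P1:I, P2:S(74) | bus: none
[22] P2: store L4 := 39 | P0:I, P1:I, P2:M(39) | bus: BusRdX,Flush
[23] P2: store L3 := 67 | P0:I, P1:I, P2:M(67) | bus: BusUpgr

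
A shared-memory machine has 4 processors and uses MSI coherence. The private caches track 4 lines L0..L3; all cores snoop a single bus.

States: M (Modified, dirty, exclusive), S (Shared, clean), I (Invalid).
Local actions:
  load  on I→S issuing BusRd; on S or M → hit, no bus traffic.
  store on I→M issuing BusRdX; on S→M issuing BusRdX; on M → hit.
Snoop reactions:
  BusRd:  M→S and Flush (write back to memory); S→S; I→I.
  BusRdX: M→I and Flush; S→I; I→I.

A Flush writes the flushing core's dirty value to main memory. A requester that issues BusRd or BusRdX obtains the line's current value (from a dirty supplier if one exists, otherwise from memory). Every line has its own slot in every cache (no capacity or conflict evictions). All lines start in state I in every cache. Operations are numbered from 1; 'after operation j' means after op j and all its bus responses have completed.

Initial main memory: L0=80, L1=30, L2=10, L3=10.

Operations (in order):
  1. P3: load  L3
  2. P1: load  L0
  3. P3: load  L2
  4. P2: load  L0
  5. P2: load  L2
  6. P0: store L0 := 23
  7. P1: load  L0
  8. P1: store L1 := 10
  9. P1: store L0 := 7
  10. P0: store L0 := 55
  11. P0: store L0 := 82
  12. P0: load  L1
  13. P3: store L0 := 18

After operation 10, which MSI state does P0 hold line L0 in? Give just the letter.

[1] P3: load  L3 | P0:I, P1:I, P2:I, P3:S(10) | bus: BusRd
[2] P1: load  L0 | P0:I, P1:S(80), P2:I, P3:I | bus: BusRd
[3] P3: load  L2 | P0:I, P1:I, P2:I, P3:S(10) | bus: BusRd
[4] P2: load  L0 | P0:I, P1:S(80), P2:S(80), P3:I | bus: BusRd
[5] P2: load  L2 | P0:I, P1:I, P2:S(10), P3:S(10) | bus: BusRd
[6] P0: store L0 := 23 | P0:M(23), P1:I, P2:I, P3:I | bus: BusRdX
[7] P1: load  L0 | P0:S(23), P1:S(23), P2:I, P3:I | bus: BusRd,Flush
[8] P1: store L1 := 10 | P0:I, P1:M(10), P2:I, P3:I | bus: BusRdX
[9] P1: store L0 := 7 | P0:I, P1:M(7), P2:I, P3:I | bus: BusRdX
[10] P0: store L0 := 55 | P0:M(55), P1:I, P2:I, P3:I | bus: BusRdX,Flush
[11] P0: store L0 := 82 | P0:M(82), P1:I, P2:I, P3:I | bus: none
[12] P0: load  L1 | P0:S(10), P1:S(10), P2:I, P3:I | bus: BusRd,Flush
[13] P3: store L0 := 18 | P0:I, P1:I, P2:I, P3:M(18) | bus: BusRdX,Flush

state = M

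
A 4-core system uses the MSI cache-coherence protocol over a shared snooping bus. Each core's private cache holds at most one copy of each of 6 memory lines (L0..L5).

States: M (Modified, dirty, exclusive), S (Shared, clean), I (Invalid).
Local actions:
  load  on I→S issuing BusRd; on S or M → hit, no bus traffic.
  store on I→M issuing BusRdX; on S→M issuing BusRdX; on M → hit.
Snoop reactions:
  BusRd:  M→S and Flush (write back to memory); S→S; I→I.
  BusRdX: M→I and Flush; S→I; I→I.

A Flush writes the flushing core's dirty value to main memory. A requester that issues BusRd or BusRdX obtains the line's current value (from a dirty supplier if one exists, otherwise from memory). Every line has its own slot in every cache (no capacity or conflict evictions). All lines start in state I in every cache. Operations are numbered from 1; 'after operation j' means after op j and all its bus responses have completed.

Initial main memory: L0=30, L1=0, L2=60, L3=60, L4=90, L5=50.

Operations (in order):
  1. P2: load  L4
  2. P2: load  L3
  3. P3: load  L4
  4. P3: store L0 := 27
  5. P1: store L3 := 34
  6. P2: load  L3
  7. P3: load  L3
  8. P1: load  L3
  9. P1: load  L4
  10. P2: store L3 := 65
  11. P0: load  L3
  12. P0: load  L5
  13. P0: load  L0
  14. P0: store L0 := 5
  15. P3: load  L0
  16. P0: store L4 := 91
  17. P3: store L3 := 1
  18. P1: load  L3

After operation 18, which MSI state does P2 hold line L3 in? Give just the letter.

state = I

1. P2: load  L4  bus=[BusRd]  L4: P0=I P1=I P2=S P3=I  mem[L4]=90
2. P2: load  L3  bus=[BusRd]  L3: P0=I P1=I P2=S P3=I  mem[L3]=60
3. P3: load  L4  bus=[BusRd]  L4: P0=I P1=I P2=S P3=S  mem[L4]=90
4. P3: store L0 := 27  bus=[BusRdX]  L0: P0=I P1=I P2=I P3=M  mem[L0]=30
5. P1: store L3 := 34  bus=[BusRdX]  L3: P0=I P1=M P2=I P3=I  mem[L3]=60
6. P2: load  L3  bus=[BusRd,Flush]  L3: P0=I P1=S P2=S P3=I  mem[L3]=34
7. P3: load  L3  bus=[BusRd]  L3: P0=I P1=S P2=S P3=S  mem[L3]=34
8. P1: load  L3  bus=[-]  L3: P0=I P1=S P2=S P3=S  mem[L3]=34
9. P1: load  L4  bus=[BusRd]  L4: P0=I P1=S P2=S P3=S  mem[L4]=90
10. P2: store L3 := 65  bus=[BusRdX]  L3: P0=I P1=I P2=M P3=I  mem[L3]=34
11. P0: load  L3  bus=[BusRd,Flush]  L3: P0=S P1=I P2=S P3=I  mem[L3]=65
12. P0: load  L5  bus=[BusRd]  L5: P0=S P1=I P2=I P3=I  mem[L5]=50
13. P0: load  L0  bus=[BusRd,Flush]  L0: P0=S P1=I P2=I P3=S  mem[L0]=27
14. P0: store L0 := 5  bus=[BusRdX]  L0: P0=M P1=I P2=I P3=I  mem[L0]=27
15. P3: load  L0  bus=[BusRd,Flush]  L0: P0=S P1=I P2=I P3=S  mem[L0]=5
16. P0: store L4 := 91  bus=[BusRdX]  L4: P0=M P1=I P2=I P3=I  mem[L4]=90
17. P3: store L3 := 1  bus=[BusRdX]  L3: P0=I P1=I P2=I P3=M  mem[L3]=65
18. P1: load  L3  bus=[BusRd,Flush]  L3: P0=I P1=S P2=I P3=S  mem[L3]=1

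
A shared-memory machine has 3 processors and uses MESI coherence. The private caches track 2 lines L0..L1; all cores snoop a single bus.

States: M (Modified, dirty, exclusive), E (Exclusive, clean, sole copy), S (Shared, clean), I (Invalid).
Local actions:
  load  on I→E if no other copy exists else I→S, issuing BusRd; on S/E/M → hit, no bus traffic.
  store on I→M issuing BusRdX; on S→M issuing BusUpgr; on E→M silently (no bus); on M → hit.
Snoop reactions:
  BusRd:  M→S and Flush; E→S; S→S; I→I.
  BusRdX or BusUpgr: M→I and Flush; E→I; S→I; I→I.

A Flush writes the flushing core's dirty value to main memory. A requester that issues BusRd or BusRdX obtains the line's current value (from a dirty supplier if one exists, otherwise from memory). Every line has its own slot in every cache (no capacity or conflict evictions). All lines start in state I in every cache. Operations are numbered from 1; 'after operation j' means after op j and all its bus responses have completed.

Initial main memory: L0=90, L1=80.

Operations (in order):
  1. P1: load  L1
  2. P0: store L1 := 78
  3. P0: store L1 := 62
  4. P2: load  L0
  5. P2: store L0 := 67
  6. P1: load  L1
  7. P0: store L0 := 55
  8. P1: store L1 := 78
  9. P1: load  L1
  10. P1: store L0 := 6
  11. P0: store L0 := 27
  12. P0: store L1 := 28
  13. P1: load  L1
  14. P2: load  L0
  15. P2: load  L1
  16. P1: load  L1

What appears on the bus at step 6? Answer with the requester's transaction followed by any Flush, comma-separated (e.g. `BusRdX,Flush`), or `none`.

bus = BusRd,Flush

  op1 P1: load  L1 → I/E/I on L1; bus BusRd; mem=80
  op2 P0: store L1 := 78 → M/I/I on L1; bus BusRdX; mem=80
  op3 P0: store L1 := 62 → M/I/I on L1; bus (none); mem=80
  op4 P2: load  L0 → I/I/E on L0; bus BusRd; mem=90
  op5 P2: store L0 := 67 → I/I/M on L0; bus (none); mem=90
  op6 P1: load  L1 → S/S/I on L1; bus BusRd Flush; mem=62
  op7 P0: store L0 := 55 → M/I/I on L0; bus BusRdX Flush; mem=67
  op8 P1: store L1 := 78 → I/M/I on L1; bus BusUpgr; mem=62
  op9 P1: load  L1 → I/M/I on L1; bus (none); mem=62
  op10 P1: store L0 := 6 → I/M/I on L0; bus BusRdX Flush; mem=55
  op11 P0: store L0 := 27 → M/I/I on L0; bus BusRdX Flush; mem=6
  op12 P0: store L1 := 28 → M/I/I on L1; bus BusRdX Flush; mem=78
  op13 P1: load  L1 → S/S/I on L1; bus BusRd Flush; mem=28
  op14 P2: load  L0 → S/I/S on L0; bus BusRd Flush; mem=27
  op15 P2: load  L1 → S/S/S on L1; bus BusRd; mem=28
  op16 P1: load  L1 → S/S/S on L1; bus (none); mem=28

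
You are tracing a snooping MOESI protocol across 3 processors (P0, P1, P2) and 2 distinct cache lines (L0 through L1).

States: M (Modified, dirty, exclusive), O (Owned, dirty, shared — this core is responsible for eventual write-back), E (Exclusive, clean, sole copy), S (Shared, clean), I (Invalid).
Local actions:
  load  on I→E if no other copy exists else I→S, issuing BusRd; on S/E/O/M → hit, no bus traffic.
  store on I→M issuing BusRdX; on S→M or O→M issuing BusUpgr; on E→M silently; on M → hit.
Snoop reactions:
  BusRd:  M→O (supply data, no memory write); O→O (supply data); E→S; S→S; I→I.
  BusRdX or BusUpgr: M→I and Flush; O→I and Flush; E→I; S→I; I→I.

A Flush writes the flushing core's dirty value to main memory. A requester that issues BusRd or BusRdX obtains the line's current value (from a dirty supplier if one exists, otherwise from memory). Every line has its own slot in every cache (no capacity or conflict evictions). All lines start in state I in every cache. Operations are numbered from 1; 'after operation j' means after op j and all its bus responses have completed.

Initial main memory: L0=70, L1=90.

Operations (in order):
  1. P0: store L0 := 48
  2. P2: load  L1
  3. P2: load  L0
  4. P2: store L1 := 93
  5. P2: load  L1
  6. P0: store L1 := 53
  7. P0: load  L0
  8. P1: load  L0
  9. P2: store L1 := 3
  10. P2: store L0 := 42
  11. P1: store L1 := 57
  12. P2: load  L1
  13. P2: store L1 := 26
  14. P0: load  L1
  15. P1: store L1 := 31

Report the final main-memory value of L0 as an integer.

memory[L0] = 48

1. P0: store L0 := 48  bus=[BusRdX]  L0: P0=M P1=I P2=I  mem[L0]=70
2. P2: load  L1  bus=[BusRd]  L1: P0=I P1=I P2=E  mem[L1]=90
3. P2: load  L0  bus=[BusRd]  L0: P0=O P1=I P2=S  mem[L0]=70
4. P2: store L1 := 93  bus=[-]  L1: P0=I P1=I P2=M  mem[L1]=90
5. P2: load  L1  bus=[-]  L1: P0=I P1=I P2=M  mem[L1]=90
6. P0: store L1 := 53  bus=[BusRdX,Flush]  L1: P0=M P1=I P2=I  mem[L1]=93
7. P0: load  L0  bus=[-]  L0: P0=O P1=I P2=S  mem[L0]=70
8. P1: load  L0  bus=[BusRd]  L0: P0=O P1=S P2=S  mem[L0]=70
9. P2: store L1 := 3  bus=[BusRdX,Flush]  L1: P0=I P1=I P2=M  mem[L1]=53
10. P2: store L0 := 42  bus=[BusUpgr,Flush]  L0: P0=I P1=I P2=M  mem[L0]=48
11. P1: store L1 := 57  bus=[BusRdX,Flush]  L1: P0=I P1=M P2=I  mem[L1]=3
12. P2: load  L1  bus=[BusRd]  L1: P0=I P1=O P2=S  mem[L1]=3
13. P2: store L1 := 26  bus=[BusUpgr,Flush]  L1: P0=I P1=I P2=M  mem[L1]=57
14. P0: load  L1  bus=[BusRd]  L1: P0=S P1=I P2=O  mem[L1]=57
15. P1: store L1 := 31  bus=[BusRdX,Flush]  L1: P0=I P1=M P2=I  mem[L1]=26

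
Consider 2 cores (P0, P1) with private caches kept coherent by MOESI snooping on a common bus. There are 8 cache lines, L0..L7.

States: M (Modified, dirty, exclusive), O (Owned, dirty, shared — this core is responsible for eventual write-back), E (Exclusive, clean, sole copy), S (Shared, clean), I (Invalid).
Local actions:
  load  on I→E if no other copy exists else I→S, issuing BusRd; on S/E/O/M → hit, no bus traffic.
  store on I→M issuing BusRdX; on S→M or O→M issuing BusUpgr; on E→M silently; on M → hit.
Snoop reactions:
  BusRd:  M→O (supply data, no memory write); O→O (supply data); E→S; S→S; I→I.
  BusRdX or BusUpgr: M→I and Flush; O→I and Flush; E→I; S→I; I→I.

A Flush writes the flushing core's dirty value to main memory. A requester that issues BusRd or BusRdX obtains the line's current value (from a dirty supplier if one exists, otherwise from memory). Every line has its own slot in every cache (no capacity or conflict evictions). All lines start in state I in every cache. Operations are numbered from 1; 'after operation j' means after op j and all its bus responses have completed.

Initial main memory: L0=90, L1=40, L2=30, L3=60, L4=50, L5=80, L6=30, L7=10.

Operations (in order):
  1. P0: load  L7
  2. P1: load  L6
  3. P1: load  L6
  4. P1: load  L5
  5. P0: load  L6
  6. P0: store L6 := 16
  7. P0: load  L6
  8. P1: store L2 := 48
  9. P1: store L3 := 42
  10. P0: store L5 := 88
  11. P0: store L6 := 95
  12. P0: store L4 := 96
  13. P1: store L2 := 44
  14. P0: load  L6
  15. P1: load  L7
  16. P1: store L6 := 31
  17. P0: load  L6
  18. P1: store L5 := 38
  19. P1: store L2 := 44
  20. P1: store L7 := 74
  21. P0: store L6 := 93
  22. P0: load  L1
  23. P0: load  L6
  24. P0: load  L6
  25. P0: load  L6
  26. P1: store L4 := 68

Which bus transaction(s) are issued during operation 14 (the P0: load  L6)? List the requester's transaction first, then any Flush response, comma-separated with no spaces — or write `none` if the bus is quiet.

1. P0: load  L7  bus=[BusRd]  L7: P0=E P1=I  mem[L7]=10
2. P1: load  L6  bus=[BusRd]  L6: P0=I P1=E  mem[L6]=30
3. P1: load  L6  bus=[-]  L6: P0=I P1=E  mem[L6]=30
4. P1: load  L5  bus=[BusRd]  L5: P0=I P1=E  mem[L5]=80
5. P0: load  L6  bus=[BusRd]  L6: P0=S P1=S  mem[L6]=30
6. P0: store L6 := 16  bus=[BusUpgr]  L6: P0=M P1=I  mem[L6]=30
7. P0: load  L6  bus=[-]  L6: P0=M P1=I  mem[L6]=30
8. P1: store L2 := 48  bus=[BusRdX]  L2: P0=I P1=M  mem[L2]=30
9. P1: store L3 := 42  bus=[BusRdX]  L3: P0=I P1=M  mem[L3]=60
10. P0: store L5 := 88  bus=[BusRdX]  L5: P0=M P1=I  mem[L5]=80
11. P0: store L6 := 95  bus=[-]  L6: P0=M P1=I  mem[L6]=30
12. P0: store L4 := 96  bus=[BusRdX]  L4: P0=M P1=I  mem[L4]=50
13. P1: store L2 := 44  bus=[-]  L2: P0=I P1=M  mem[L2]=30
14. P0: load  L6  bus=[-]  L6: P0=M P1=I  mem[L6]=30
15. P1: load  L7  bus=[BusRd]  L7: P0=S P1=S  mem[L7]=10
16. P1: store L6 := 31  bus=[BusRdX,Flush]  L6: P0=I P1=M  mem[L6]=95
17. P0: load  L6  bus=[BusRd]  L6: P0=S P1=O  mem[L6]=95
18. P1: store L5 := 38  bus=[BusRdX,Flush]  L5: P0=I P1=M  mem[L5]=88
19. P1: store L2 := 44  bus=[-]  L2: P0=I P1=M  mem[L2]=30
20. P1: store L7 := 74  bus=[BusUpgr]  L7: P0=I P1=M  mem[L7]=10
21. P0: store L6 := 93  bus=[BusUpgr,Flush]  L6: P0=M P1=I  mem[L6]=31
22. P0: load  L1  bus=[BusRd]  L1: P0=E P1=I  mem[L1]=40
23. P0: load  L6  bus=[-]  L6: P0=M P1=I  mem[L6]=31
24. P0: load  L6  bus=[-]  L6: P0=M P1=I  mem[L6]=31
25. P0: load  L6  bus=[-]  L6: P0=M P1=I  mem[L6]=31
26. P1: store L4 := 68  bus=[BusRdX,Flush]  L4: P0=I P1=M  mem[L4]=96

bus = none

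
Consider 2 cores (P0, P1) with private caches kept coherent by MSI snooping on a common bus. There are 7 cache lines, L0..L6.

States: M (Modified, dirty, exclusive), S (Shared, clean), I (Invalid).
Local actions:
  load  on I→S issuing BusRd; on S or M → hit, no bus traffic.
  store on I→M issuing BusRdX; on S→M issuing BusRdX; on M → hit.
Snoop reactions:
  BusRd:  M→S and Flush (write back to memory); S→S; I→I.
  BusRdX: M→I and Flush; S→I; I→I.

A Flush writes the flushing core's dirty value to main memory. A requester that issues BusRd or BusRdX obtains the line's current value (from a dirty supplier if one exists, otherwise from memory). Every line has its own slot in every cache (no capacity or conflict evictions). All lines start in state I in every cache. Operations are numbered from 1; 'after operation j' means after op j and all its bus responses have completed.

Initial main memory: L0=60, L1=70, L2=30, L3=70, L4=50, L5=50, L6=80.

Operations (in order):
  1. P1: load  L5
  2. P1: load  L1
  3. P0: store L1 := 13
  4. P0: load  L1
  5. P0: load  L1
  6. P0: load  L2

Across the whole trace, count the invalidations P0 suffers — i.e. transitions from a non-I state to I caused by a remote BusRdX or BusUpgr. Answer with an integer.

invalidations = 0

[1] P1: load  L5 | P0:I, P1:S(50) | bus: BusRd
[2] P1: load  L1 | P0:I, P1:S(70) | bus: BusRd
[3] P0: store L1 := 13 | P0:M(13), P1:I | bus: BusRdX
[4] P0: load  L1 | P0:M(13), P1:I | bus: none
[5] P0: load  L1 | P0:M(13), P1:I | bus: none
[6] P0: load  L2 | P0:S(30), P1:I | bus: BusRd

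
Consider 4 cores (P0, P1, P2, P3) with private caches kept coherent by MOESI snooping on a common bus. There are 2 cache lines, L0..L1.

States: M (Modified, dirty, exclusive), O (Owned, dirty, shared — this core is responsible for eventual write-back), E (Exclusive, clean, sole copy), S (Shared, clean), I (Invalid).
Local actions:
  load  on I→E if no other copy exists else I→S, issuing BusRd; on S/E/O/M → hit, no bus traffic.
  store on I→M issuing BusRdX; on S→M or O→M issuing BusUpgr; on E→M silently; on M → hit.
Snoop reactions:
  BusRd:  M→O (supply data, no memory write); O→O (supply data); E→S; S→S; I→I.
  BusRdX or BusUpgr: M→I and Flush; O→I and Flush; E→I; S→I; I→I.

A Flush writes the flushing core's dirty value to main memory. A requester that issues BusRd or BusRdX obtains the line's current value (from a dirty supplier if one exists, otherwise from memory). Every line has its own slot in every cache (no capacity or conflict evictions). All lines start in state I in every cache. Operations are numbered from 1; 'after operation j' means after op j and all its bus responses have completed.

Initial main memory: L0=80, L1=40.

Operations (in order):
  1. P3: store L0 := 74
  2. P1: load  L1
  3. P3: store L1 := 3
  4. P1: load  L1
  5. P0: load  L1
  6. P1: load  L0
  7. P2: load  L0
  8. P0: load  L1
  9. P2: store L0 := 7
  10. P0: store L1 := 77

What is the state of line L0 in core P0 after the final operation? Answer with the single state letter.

1. P3: store L0 := 74  bus=[BusRdX]  L0: P0=I P1=I P2=I P3=M  mem[L0]=80
2. P1: load  L1  bus=[BusRd]  L1: P0=I P1=E P2=I P3=I  mem[L1]=40
3. P3: store L1 := 3  bus=[BusRdX]  L1: P0=I P1=I P2=I P3=M  mem[L1]=40
4. P1: load  L1  bus=[BusRd]  L1: P0=I P1=S P2=I P3=O  mem[L1]=40
5. P0: load  L1  bus=[BusRd]  L1: P0=S P1=S P2=I P3=O  mem[L1]=40
6. P1: load  L0  bus=[BusRd]  L0: P0=I P1=S P2=I P3=O  mem[L0]=80
7. P2: load  L0  bus=[BusRd]  L0: P0=I P1=S P2=S P3=O  mem[L0]=80
8. P0: load  L1  bus=[-]  L1: P0=S P1=S P2=I P3=O  mem[L1]=40
9. P2: store L0 := 7  bus=[BusUpgr,Flush]  L0: P0=I P1=I P2=M P3=I  mem[L0]=74
10. P0: store L1 := 77  bus=[BusUpgr,Flush]  L1: P0=M P1=I P2=I P3=I  mem[L1]=3

state = I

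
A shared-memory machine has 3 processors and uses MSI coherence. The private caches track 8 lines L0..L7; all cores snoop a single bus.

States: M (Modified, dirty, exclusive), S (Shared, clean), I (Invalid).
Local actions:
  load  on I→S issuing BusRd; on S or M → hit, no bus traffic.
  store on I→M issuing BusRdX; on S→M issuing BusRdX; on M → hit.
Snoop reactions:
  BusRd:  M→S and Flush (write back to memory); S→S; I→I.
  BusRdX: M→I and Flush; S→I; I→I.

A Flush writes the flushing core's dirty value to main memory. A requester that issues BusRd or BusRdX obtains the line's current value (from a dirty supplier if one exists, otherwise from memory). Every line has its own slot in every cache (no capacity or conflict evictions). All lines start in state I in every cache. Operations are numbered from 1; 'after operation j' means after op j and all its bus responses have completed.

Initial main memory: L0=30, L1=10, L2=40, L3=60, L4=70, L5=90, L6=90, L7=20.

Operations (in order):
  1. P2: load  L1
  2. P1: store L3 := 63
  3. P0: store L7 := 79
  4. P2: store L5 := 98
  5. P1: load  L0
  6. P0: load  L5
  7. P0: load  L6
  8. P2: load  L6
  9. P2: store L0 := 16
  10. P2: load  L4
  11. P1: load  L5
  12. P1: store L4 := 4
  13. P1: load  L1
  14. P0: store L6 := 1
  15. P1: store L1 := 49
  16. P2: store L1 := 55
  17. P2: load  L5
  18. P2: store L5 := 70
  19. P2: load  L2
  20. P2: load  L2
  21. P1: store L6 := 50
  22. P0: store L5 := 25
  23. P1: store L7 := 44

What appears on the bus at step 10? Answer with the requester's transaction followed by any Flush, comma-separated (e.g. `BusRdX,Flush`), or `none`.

  op1 P2: load  L1 → I/I/S on L1; bus BusRd; mem=10
  op2 P1: store L3 := 63 → I/M/I on L3; bus BusRdX; mem=60
  op3 P0: store L7 := 79 → M/I/I on L7; bus BusRdX; mem=20
  op4 P2: store L5 := 98 → I/I/M on L5; bus BusRdX; mem=90
  op5 P1: load  L0 → I/S/I on L0; bus BusRd; mem=30
  op6 P0: load  L5 → S/I/S on L5; bus BusRd Flush; mem=98
  op7 P0: load  L6 → S/I/I on L6; bus BusRd; mem=90
  op8 P2: load  L6 → S/I/S on L6; bus BusRd; mem=90
  op9 P2: store L0 := 16 → I/I/M on L0; bus BusRdX; mem=30
  op10 P2: load  L4 → I/I/S on L4; bus BusRd; mem=70
  op11 P1: load  L5 → S/S/S on L5; bus BusRd; mem=98
  op12 P1: store L4 := 4 → I/M/I on L4; bus BusRdX; mem=70
  op13 P1: load  L1 → I/S/S on L1; bus BusRd; mem=10
  op14 P0: store L6 := 1 → M/I/I on L6; bus BusRdX; mem=90
  op15 P1: store L1 := 49 → I/M/I on L1; bus BusRdX; mem=10
  op16 P2: store L1 := 55 → I/I/M on L1; bus BusRdX Flush; mem=49
  op17 P2: load  L5 → S/S/S on L5; bus (none); mem=98
  op18 P2: store L5 := 70 → I/I/M on L5; bus BusRdX; mem=98
  op19 P2: load  L2 → I/I/S on L2; bus BusRd; mem=40
  op20 P2: load  L2 → I/I/S on L2; bus (none); mem=40
  op21 P1: store L6 := 50 → I/M/I on L6; bus BusRdX Flush; mem=1
  op22 P0: store L5 := 25 → M/I/I on L5; bus BusRdX Flush; mem=70
  op23 P1: store L7 := 44 → I/M/I on L7; bus BusRdX Flush; mem=79

bus = BusRd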